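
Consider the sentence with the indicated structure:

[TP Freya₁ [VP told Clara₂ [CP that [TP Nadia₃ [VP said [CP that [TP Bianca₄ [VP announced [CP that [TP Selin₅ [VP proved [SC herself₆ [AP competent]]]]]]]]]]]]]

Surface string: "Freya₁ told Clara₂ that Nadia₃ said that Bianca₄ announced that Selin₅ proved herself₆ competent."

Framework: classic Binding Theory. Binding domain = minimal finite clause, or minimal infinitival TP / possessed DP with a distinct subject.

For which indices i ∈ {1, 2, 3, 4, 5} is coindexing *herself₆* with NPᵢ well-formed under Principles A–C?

{5}

*herself* is an anaphor, so Principle A applies: it must be bound in its binding domain.
Binding domain of *herself₆*: the embedded TP, whose subject is Selin₅.
*Freya₁* c-commands the anaphor but is outside its binding domain → cannot satisfy Principle A.
*Clara₂* c-commands the anaphor but is outside its binding domain → cannot satisfy Principle A.
*Nadia₃* c-commands the anaphor but is outside its binding domain → cannot satisfy Principle A.
*Bianca₄* c-commands the anaphor but is outside its binding domain → cannot satisfy Principle A.
*Selin₅* c-commands the anaphor within its binding domain → licit binder.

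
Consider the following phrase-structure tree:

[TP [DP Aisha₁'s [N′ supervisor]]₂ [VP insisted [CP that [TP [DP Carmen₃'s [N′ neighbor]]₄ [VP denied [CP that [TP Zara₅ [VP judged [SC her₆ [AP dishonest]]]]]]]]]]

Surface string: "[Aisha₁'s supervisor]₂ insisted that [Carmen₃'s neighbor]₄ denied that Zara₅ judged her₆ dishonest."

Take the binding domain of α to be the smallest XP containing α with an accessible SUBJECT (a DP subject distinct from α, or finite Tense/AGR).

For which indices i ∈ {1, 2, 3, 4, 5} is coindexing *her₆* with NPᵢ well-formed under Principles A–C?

{1, 2, 3, 4}

*her* is a pronoun, so Principle B applies: it must be free in its binding domain.
Binding domain of *her₆*: the embedded TP, whose subject is Zara₅.
*Aisha₁* and the pronoun do not c-command one another → neither Principle B nor Principle C is at stake; coindexation permitted.
*[Aisha₁'s supervisor]₂* c-commands the pronoun but from outside its binding domain, and is not c-commanded by it → coindexation permitted.
*Carmen₃* and the pronoun do not c-command one another → neither Principle B nor Principle C is at stake; coindexation permitted.
*[Carmen₃'s neighbor]₄* c-commands the pronoun but from outside its binding domain, and is not c-commanded by it → coindexation permitted.
*Zara₅* c-commands the pronoun within its binding domain → coindexation would violate Principle B.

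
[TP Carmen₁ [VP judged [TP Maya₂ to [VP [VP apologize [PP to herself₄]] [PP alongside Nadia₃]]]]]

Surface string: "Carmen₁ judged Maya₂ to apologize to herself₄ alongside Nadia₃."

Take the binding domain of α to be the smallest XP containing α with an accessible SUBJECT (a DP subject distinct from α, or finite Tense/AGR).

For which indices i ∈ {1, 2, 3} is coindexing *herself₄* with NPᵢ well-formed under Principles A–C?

*herself* is an anaphor, so Principle A applies: it must be bound in its binding domain.
Binding domain of *herself₄*: the embedded TP, whose subject is Maya₂.
*Carmen₁* c-commands the anaphor but is outside its binding domain → cannot satisfy Principle A.
*Maya₂* c-commands the anaphor within its binding domain → licit binder.
*Nadia₃* does not c-command the anaphor → cannot bind it.

{2}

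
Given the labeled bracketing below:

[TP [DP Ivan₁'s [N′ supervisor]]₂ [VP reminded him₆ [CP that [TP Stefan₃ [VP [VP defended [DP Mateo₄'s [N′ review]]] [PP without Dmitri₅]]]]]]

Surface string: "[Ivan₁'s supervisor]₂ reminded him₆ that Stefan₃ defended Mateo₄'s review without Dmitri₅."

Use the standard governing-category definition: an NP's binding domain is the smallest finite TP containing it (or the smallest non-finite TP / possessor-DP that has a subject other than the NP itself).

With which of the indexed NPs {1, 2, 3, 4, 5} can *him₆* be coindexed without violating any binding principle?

{1}

*him* is a pronoun, so Principle B applies: it must be free in its binding domain.
Binding domain of *him₆*: the matrix TP, whose subject is [Ivan₁'s supervisor]₂.
*Ivan₁* and the pronoun do not c-command one another → neither Principle B nor Principle C is at stake; coindexation permitted.
*[Ivan₁'s supervisor]₂* c-commands the pronoun within its binding domain → coindexation would violate Principle B.
*Stefan₃*: the pronoun c-commands this R-expression → coindexation would violate Principle C on *Stefan₃*.
*Mateo₄*: the pronoun c-commands this R-expression → coindexation would violate Principle C on *Mateo₄*.
*Dmitri₅*: the pronoun c-commands this R-expression → coindexation would violate Principle C on *Dmitri₅*.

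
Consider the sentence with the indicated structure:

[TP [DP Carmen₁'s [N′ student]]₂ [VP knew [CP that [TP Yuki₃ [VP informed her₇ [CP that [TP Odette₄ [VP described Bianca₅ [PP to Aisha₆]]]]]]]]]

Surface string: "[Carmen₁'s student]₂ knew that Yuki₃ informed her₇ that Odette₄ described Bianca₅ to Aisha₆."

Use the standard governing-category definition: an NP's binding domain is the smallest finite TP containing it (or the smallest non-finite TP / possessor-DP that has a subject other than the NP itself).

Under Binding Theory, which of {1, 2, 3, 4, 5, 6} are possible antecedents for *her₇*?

{1, 2}

*her* is a pronoun, so Principle B applies: it must be free in its binding domain.
Binding domain of *her₇*: the embedded TP, whose subject is Yuki₃.
*Carmen₁* and the pronoun do not c-command one another → neither Principle B nor Principle C is at stake; coindexation permitted.
*[Carmen₁'s student]₂* c-commands the pronoun but from outside its binding domain, and is not c-commanded by it → coindexation permitted.
*Yuki₃* c-commands the pronoun within its binding domain → coindexation would violate Principle B.
*Odette₄*: the pronoun c-commands this R-expression → coindexation would violate Principle C on *Odette₄*.
*Bianca₅*: the pronoun c-commands this R-expression → coindexation would violate Principle C on *Bianca₅*.
*Aisha₆*: the pronoun c-commands this R-expression → coindexation would violate Principle C on *Aisha₆*.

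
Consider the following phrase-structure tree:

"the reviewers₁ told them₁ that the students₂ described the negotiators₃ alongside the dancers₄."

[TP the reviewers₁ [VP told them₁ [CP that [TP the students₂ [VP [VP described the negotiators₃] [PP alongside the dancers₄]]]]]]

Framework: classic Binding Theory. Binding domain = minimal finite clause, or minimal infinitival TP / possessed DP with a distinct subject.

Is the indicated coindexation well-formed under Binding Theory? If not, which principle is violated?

The two coindexed NPs are *the reviewers₁* and *them₁*.
*them₁* is a pronoun. Its binding domain is the matrix TP, whose subject is the reviewers₁.
*the reviewers₁* c-commands it within that domain and carries the same index.
The pronoun is locally bound → Principle B violation.

Principle B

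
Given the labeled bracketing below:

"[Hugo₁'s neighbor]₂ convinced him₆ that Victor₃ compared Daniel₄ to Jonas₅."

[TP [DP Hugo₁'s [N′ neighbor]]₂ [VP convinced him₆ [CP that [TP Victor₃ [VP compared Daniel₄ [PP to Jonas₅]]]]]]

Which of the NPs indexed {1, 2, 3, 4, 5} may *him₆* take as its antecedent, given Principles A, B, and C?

{1}

*him* is a pronoun, so Principle B applies: it must be free in its binding domain.
Binding domain of *him₆*: the matrix TP, whose subject is [Hugo₁'s neighbor]₂.
*Hugo₁* and the pronoun do not c-command one another → neither Principle B nor Principle C is at stake; coindexation permitted.
*[Hugo₁'s neighbor]₂* c-commands the pronoun within its binding domain → coindexation would violate Principle B.
*Victor₃*: the pronoun c-commands this R-expression → coindexation would violate Principle C on *Victor₃*.
*Daniel₄*: the pronoun c-commands this R-expression → coindexation would violate Principle C on *Daniel₄*.
*Jonas₅*: the pronoun c-commands this R-expression → coindexation would violate Principle C on *Jonas₅*.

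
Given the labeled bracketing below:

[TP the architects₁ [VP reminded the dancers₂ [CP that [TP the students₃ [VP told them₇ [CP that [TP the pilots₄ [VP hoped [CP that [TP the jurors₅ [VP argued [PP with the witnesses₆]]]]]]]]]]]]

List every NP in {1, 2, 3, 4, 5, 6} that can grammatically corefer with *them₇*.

{1, 2}

*them* is a pronoun, so Principle B applies: it must be free in its binding domain.
Binding domain of *them₇*: the embedded TP, whose subject is the students₃.
*the architects₁* c-commands the pronoun but from outside its binding domain, and is not c-commanded by it → coindexation permitted.
*the dancers₂* c-commands the pronoun but from outside its binding domain, and is not c-commanded by it → coindexation permitted.
*the students₃* c-commands the pronoun within its binding domain → coindexation would violate Principle B.
*the pilots₄*: the pronoun c-commands this R-expression → coindexation would violate Principle C on *the pilots₄*.
*the jurors₅*: the pronoun c-commands this R-expression → coindexation would violate Principle C on *the jurors₅*.
*the witnesses₆*: the pronoun c-commands this R-expression → coindexation would violate Principle C on *the witnesses₆*.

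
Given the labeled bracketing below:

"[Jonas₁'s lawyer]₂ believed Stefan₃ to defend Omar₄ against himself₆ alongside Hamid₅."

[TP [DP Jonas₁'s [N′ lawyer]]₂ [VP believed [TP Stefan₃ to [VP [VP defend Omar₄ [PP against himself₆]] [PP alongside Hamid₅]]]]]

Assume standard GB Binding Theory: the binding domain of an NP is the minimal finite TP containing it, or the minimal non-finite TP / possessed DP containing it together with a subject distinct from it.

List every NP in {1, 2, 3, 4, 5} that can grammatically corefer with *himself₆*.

*himself* is an anaphor, so Principle A applies: it must be bound in its binding domain.
Binding domain of *himself₆*: the embedded TP, whose subject is Stefan₃.
*Jonas₁* does not c-command the anaphor → cannot bind it.
*[Jonas₁'s lawyer]₂* c-commands the anaphor but is outside its binding domain → cannot satisfy Principle A.
*Stefan₃* c-commands the anaphor within its binding domain → licit binder.
*Omar₄* c-commands the anaphor within its binding domain → licit binder.
*Hamid₅* does not c-command the anaphor → cannot bind it.

{3, 4}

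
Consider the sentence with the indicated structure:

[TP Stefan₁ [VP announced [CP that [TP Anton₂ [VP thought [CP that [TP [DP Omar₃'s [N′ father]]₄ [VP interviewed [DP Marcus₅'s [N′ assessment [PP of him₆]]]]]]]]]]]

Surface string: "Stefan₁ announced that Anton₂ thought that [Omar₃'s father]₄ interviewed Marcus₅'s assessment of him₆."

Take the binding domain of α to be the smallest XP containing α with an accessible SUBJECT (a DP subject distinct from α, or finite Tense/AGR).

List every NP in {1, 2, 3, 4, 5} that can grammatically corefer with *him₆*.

*him* is a pronoun, so Principle B applies: it must be free in its binding domain.
Binding domain of *him₆*: the possessed DP, whose subject is Marcus₅.
*Stefan₁* c-commands the pronoun but from outside its binding domain, and is not c-commanded by it → coindexation permitted.
*Anton₂* c-commands the pronoun but from outside its binding domain, and is not c-commanded by it → coindexation permitted.
*Omar₃* and the pronoun do not c-command one another → neither Principle B nor Principle C is at stake; coindexation permitted.
*[Omar₃'s father]₄* c-commands the pronoun but from outside its binding domain, and is not c-commanded by it → coindexation permitted.
*Marcus₅* c-commands the pronoun within its binding domain → coindexation would violate Principle B.

{1, 2, 3, 4}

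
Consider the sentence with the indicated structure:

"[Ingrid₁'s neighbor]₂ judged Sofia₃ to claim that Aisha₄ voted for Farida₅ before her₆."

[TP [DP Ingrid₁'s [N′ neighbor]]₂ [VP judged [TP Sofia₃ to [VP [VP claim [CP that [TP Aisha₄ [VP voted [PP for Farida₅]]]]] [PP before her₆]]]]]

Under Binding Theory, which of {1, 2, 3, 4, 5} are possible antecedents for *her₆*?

{1, 2, 4, 5}

*her* is a pronoun, so Principle B applies: it must be free in its binding domain.
Binding domain of *her₆*: the embedded TP, whose subject is Sofia₃.
*Ingrid₁* and the pronoun do not c-command one another → neither Principle B nor Principle C is at stake; coindexation permitted.
*[Ingrid₁'s neighbor]₂* c-commands the pronoun but from outside its binding domain, and is not c-commanded by it → coindexation permitted.
*Sofia₃* c-commands the pronoun within its binding domain → coindexation would violate Principle B.
*Aisha₄* and the pronoun do not c-command one another → neither Principle B nor Principle C is at stake; coindexation permitted.
*Farida₅* and the pronoun do not c-command one another → neither Principle B nor Principle C is at stake; coindexation permitted.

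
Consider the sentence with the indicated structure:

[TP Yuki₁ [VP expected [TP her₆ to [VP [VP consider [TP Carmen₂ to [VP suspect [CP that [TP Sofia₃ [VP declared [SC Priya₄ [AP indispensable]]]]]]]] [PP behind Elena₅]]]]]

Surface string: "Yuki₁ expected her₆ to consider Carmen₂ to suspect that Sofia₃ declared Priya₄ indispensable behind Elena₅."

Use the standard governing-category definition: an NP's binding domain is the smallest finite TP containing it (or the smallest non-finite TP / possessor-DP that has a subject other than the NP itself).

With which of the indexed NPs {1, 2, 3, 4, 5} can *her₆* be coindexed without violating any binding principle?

none

*her* is a pronoun, so Principle B applies: it must be free in its binding domain.
Binding domain of *her₆*: the matrix TP, whose subject is Yuki₁.
*Yuki₁* c-commands the pronoun within its binding domain → coindexation would violate Principle B.
*Carmen₂*: the pronoun c-commands this R-expression → coindexation would violate Principle C on *Carmen₂*.
*Sofia₃*: the pronoun c-commands this R-expression → coindexation would violate Principle C on *Sofia₃*.
*Priya₄*: the pronoun c-commands this R-expression → coindexation would violate Principle C on *Priya₄*.
*Elena₅*: the pronoun c-commands this R-expression → coindexation would violate Principle C on *Elena₅*.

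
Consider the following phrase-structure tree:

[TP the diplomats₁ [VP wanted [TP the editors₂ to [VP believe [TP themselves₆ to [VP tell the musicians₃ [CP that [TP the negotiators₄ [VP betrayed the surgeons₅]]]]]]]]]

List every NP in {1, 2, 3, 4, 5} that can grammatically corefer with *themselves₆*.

*themselves* is an anaphor, so Principle A applies: it must be bound in its binding domain.
Binding domain of *themselves₆*: the embedded TP, whose subject is the editors₂.
*the diplomats₁* c-commands the anaphor but is outside its binding domain → cannot satisfy Principle A.
*the editors₂* c-commands the anaphor within its binding domain → licit binder.
*the musicians₃* does not c-command the anaphor → cannot bind it.
*the negotiators₄* does not c-command the anaphor → cannot bind it.
*the surgeons₅* does not c-command the anaphor → cannot bind it.

{2}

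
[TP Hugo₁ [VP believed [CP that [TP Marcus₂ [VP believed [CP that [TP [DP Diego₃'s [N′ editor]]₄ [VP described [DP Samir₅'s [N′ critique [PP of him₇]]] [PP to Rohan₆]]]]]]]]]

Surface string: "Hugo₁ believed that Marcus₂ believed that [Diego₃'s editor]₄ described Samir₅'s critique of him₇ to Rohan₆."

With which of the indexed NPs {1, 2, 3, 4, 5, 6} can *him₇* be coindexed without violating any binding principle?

{1, 2, 3, 4, 6}

*him* is a pronoun, so Principle B applies: it must be free in its binding domain.
Binding domain of *him₇*: the possessed DP, whose subject is Samir₅.
*Hugo₁* c-commands the pronoun but from outside its binding domain, and is not c-commanded by it → coindexation permitted.
*Marcus₂* c-commands the pronoun but from outside its binding domain, and is not c-commanded by it → coindexation permitted.
*Diego₃* and the pronoun do not c-command one another → neither Principle B nor Principle C is at stake; coindexation permitted.
*[Diego₃'s editor]₄* c-commands the pronoun but from outside its binding domain, and is not c-commanded by it → coindexation permitted.
*Samir₅* c-commands the pronoun within its binding domain → coindexation would violate Principle B.
*Rohan₆* and the pronoun do not c-command one another → neither Principle B nor Principle C is at stake; coindexation permitted.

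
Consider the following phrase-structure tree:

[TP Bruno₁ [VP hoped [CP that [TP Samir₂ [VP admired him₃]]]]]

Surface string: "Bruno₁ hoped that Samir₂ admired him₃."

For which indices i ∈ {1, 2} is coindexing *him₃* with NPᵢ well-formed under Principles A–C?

{1}

*him* is a pronoun, so Principle B applies: it must be free in its binding domain.
Binding domain of *him₃*: the embedded TP, whose subject is Samir₂.
*Bruno₁* c-commands the pronoun but from outside its binding domain, and is not c-commanded by it → coindexation permitted.
*Samir₂* c-commands the pronoun within its binding domain → coindexation would violate Principle B.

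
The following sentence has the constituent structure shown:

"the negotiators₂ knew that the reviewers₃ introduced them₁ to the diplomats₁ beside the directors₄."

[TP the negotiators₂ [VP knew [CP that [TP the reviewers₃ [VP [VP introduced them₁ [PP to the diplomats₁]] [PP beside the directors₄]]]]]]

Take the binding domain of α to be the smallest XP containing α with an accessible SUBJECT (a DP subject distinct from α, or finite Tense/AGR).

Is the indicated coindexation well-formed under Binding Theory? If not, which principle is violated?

The two coindexed NPs are *them₁* and *the diplomats₁*.
*the diplomats₁* is an R-expression. Principle C requires it to be free everywhere.
*them₁* c-commands it and carries the same index.
The R-expression is bound → Principle C violation.

Principle C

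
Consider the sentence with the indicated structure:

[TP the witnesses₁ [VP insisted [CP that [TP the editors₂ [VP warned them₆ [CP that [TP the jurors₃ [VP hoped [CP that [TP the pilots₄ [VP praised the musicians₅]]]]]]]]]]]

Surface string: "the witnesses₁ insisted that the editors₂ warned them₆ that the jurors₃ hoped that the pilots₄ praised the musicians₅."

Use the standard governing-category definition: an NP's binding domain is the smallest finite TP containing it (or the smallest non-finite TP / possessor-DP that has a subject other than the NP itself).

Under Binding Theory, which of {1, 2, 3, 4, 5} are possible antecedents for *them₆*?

*them* is a pronoun, so Principle B applies: it must be free in its binding domain.
Binding domain of *them₆*: the embedded TP, whose subject is the editors₂.
*the witnesses₁* c-commands the pronoun but from outside its binding domain, and is not c-commanded by it → coindexation permitted.
*the editors₂* c-commands the pronoun within its binding domain → coindexation would violate Principle B.
*the jurors₃*: the pronoun c-commands this R-expression → coindexation would violate Principle C on *the jurors₃*.
*the pilots₄*: the pronoun c-commands this R-expression → coindexation would violate Principle C on *the pilots₄*.
*the musicians₅*: the pronoun c-commands this R-expression → coindexation would violate Principle C on *the musicians₅*.

{1}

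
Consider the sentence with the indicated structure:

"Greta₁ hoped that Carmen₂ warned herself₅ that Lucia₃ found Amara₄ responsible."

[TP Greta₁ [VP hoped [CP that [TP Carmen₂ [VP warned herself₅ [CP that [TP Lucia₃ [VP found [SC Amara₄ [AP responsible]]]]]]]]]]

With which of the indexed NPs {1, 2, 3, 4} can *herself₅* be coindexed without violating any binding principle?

*herself* is an anaphor, so Principle A applies: it must be bound in its binding domain.
Binding domain of *herself₅*: the embedded TP, whose subject is Carmen₂.
*Greta₁* c-commands the anaphor but is outside its binding domain → cannot satisfy Principle A.
*Carmen₂* c-commands the anaphor within its binding domain → licit binder.
*Lucia₃* does not c-command the anaphor → cannot bind it.
*Amara₄* does not c-command the anaphor → cannot bind it.

{2}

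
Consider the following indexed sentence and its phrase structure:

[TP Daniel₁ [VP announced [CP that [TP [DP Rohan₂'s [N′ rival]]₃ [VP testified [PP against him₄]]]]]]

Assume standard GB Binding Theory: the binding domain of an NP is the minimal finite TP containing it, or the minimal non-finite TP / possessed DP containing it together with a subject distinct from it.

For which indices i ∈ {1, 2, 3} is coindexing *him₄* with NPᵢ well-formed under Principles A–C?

*him* is a pronoun, so Principle B applies: it must be free in its binding domain.
Binding domain of *him₄*: the embedded TP, whose subject is [Rohan₂'s rival]₃.
*Daniel₁* c-commands the pronoun but from outside its binding domain, and is not c-commanded by it → coindexation permitted.
*Rohan₂* and the pronoun do not c-command one another → neither Principle B nor Principle C is at stake; coindexation permitted.
*[Rohan₂'s rival]₃* c-commands the pronoun within its binding domain → coindexation would violate Principle B.

{1, 2}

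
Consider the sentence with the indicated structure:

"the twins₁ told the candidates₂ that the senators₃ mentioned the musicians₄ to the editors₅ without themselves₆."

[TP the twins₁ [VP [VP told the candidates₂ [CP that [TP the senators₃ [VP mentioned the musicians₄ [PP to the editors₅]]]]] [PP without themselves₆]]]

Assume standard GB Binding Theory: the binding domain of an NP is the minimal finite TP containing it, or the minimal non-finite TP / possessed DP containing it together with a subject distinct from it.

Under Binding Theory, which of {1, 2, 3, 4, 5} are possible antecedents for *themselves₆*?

*themselves* is an anaphor, so Principle A applies: it must be bound in its binding domain.
Binding domain of *themselves₆*: the matrix TP, whose subject is the twins₁.
*the twins₁* c-commands the anaphor within its binding domain → licit binder.
*the candidates₂* does not c-command the anaphor → cannot bind it.
*the senators₃* does not c-command the anaphor → cannot bind it.
*the musicians₄* does not c-command the anaphor → cannot bind it.
*the editors₅* does not c-command the anaphor → cannot bind it.

{1}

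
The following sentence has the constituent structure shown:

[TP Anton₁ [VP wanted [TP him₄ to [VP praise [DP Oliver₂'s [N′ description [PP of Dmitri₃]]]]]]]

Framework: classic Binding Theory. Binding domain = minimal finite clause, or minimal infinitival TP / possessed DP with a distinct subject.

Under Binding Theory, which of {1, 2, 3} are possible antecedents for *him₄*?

none

*him* is a pronoun, so Principle B applies: it must be free in its binding domain.
Binding domain of *him₄*: the matrix TP, whose subject is Anton₁.
*Anton₁* c-commands the pronoun within its binding domain → coindexation would violate Principle B.
*Oliver₂*: the pronoun c-commands this R-expression → coindexation would violate Principle C on *Oliver₂*.
*Dmitri₃*: the pronoun c-commands this R-expression → coindexation would violate Principle C on *Dmitri₃*.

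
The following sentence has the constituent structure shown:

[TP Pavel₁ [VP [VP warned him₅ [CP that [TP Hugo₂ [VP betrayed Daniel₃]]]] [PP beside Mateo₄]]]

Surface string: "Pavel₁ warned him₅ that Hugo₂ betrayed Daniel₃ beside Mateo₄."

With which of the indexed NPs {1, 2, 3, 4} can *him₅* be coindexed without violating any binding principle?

*him* is a pronoun, so Principle B applies: it must be free in its binding domain.
Binding domain of *him₅*: the matrix TP, whose subject is Pavel₁.
*Pavel₁* c-commands the pronoun within its binding domain → coindexation would violate Principle B.
*Hugo₂*: the pronoun c-commands this R-expression → coindexation would violate Principle C on *Hugo₂*.
*Daniel₃*: the pronoun c-commands this R-expression → coindexation would violate Principle C on *Daniel₃*.
*Mateo₄* and the pronoun do not c-command one another → neither Principle B nor Principle C is at stake; coindexation permitted.

{4}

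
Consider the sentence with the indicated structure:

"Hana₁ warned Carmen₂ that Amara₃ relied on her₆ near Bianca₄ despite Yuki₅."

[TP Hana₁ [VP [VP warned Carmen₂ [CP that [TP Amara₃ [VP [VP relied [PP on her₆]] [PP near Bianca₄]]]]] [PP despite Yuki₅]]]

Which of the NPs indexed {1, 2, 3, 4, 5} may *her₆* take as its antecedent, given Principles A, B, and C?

*her* is a pronoun, so Principle B applies: it must be free in its binding domain.
Binding domain of *her₆*: the embedded TP, whose subject is Amara₃.
*Hana₁* c-commands the pronoun but from outside its binding domain, and is not c-commanded by it → coindexation permitted.
*Carmen₂* c-commands the pronoun but from outside its binding domain, and is not c-commanded by it → coindexation permitted.
*Amara₃* c-commands the pronoun within its binding domain → coindexation would violate Principle B.
*Bianca₄* and the pronoun do not c-command one another → neither Principle B nor Principle C is at stake; coindexation permitted.
*Yuki₅* and the pronoun do not c-command one another → neither Principle B nor Principle C is at stake; coindexation permitted.

{1, 2, 4, 5}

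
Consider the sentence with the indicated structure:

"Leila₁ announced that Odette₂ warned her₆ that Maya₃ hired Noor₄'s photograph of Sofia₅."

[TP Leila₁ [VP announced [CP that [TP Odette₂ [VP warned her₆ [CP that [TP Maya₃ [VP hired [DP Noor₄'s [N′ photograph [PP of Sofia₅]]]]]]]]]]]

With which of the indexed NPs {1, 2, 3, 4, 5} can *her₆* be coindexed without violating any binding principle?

{1}

*her* is a pronoun, so Principle B applies: it must be free in its binding domain.
Binding domain of *her₆*: the embedded TP, whose subject is Odette₂.
*Leila₁* c-commands the pronoun but from outside its binding domain, and is not c-commanded by it → coindexation permitted.
*Odette₂* c-commands the pronoun within its binding domain → coindexation would violate Principle B.
*Maya₃*: the pronoun c-commands this R-expression → coindexation would violate Principle C on *Maya₃*.
*Noor₄*: the pronoun c-commands this R-expression → coindexation would violate Principle C on *Noor₄*.
*Sofia₅*: the pronoun c-commands this R-expression → coindexation would violate Principle C on *Sofia₅*.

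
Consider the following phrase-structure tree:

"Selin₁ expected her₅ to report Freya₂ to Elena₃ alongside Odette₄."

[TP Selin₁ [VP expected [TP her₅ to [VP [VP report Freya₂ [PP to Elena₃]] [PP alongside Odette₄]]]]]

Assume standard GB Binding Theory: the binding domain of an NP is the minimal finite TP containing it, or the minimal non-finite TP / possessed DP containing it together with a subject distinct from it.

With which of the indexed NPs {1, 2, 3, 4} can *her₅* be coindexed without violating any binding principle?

none

*her* is a pronoun, so Principle B applies: it must be free in its binding domain.
Binding domain of *her₅*: the matrix TP, whose subject is Selin₁.
*Selin₁* c-commands the pronoun within its binding domain → coindexation would violate Principle B.
*Freya₂*: the pronoun c-commands this R-expression → coindexation would violate Principle C on *Freya₂*.
*Elena₃*: the pronoun c-commands this R-expression → coindexation would violate Principle C on *Elena₃*.
*Odette₄*: the pronoun c-commands this R-expression → coindexation would violate Principle C on *Odette₄*.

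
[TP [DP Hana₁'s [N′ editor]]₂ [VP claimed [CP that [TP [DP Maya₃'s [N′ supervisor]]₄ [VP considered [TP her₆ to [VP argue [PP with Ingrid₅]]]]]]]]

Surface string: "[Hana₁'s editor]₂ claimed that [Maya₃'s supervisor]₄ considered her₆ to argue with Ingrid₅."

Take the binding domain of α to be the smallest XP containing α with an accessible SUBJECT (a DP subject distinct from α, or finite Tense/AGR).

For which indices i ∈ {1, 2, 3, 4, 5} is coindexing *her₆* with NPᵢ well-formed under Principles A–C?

*her* is a pronoun, so Principle B applies: it must be free in its binding domain.
Binding domain of *her₆*: the embedded TP, whose subject is [Maya₃'s supervisor]₄.
*Hana₁* and the pronoun do not c-command one another → neither Principle B nor Principle C is at stake; coindexation permitted.
*[Hana₁'s editor]₂* c-commands the pronoun but from outside its binding domain, and is not c-commanded by it → coindexation permitted.
*Maya₃* and the pronoun do not c-command one another → neither Principle B nor Principle C is at stake; coindexation permitted.
*[Maya₃'s supervisor]₄* c-commands the pronoun within its binding domain → coindexation would violate Principle B.
*Ingrid₅*: the pronoun c-commands this R-expression → coindexation would violate Principle C on *Ingrid₅*.

{1, 2, 3}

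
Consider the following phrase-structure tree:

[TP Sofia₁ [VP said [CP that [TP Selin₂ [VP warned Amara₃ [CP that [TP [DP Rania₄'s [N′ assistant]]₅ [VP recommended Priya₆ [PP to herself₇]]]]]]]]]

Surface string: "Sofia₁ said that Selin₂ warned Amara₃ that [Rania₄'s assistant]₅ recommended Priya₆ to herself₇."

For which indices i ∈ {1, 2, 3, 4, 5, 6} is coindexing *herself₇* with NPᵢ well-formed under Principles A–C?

{5, 6}

*herself* is an anaphor, so Principle A applies: it must be bound in its binding domain.
Binding domain of *herself₇*: the embedded TP, whose subject is [Rania₄'s assistant]₅.
*Sofia₁* c-commands the anaphor but is outside its binding domain → cannot satisfy Principle A.
*Selin₂* c-commands the anaphor but is outside its binding domain → cannot satisfy Principle A.
*Amara₃* c-commands the anaphor but is outside its binding domain → cannot satisfy Principle A.
*Rania₄* does not c-command the anaphor → cannot bind it.
*[Rania₄'s assistant]₅* c-commands the anaphor within its binding domain → licit binder.
*Priya₆* c-commands the anaphor within its binding domain → licit binder.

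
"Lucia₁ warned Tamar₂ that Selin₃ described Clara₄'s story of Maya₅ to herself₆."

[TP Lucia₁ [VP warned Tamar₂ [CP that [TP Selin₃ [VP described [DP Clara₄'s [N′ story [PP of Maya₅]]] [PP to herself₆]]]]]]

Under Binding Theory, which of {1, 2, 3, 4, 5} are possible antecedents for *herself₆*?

*herself* is an anaphor, so Principle A applies: it must be bound in its binding domain.
Binding domain of *herself₆*: the embedded TP, whose subject is Selin₃.
*Lucia₁* c-commands the anaphor but is outside its binding domain → cannot satisfy Principle A.
*Tamar₂* c-commands the anaphor but is outside its binding domain → cannot satisfy Principle A.
*Selin₃* c-commands the anaphor within its binding domain → licit binder.
*Clara₄* does not c-command the anaphor → cannot bind it.
*Maya₅* does not c-command the anaphor → cannot bind it.

{3}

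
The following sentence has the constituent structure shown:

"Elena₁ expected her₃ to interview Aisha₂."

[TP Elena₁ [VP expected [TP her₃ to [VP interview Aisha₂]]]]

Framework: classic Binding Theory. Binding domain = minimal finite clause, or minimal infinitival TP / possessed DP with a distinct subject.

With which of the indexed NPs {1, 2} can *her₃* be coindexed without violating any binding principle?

*her* is a pronoun, so Principle B applies: it must be free in its binding domain.
Binding domain of *her₃*: the matrix TP, whose subject is Elena₁.
*Elena₁* c-commands the pronoun within its binding domain → coindexation would violate Principle B.
*Aisha₂*: the pronoun c-commands this R-expression → coindexation would violate Principle C on *Aisha₂*.

none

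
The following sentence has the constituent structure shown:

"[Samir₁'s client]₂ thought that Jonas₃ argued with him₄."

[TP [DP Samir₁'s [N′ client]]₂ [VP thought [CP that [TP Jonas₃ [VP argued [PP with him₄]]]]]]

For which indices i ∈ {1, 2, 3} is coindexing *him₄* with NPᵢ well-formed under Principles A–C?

*him* is a pronoun, so Principle B applies: it must be free in its binding domain.
Binding domain of *him₄*: the embedded TP, whose subject is Jonas₃.
*Samir₁* and the pronoun do not c-command one another → neither Principle B nor Principle C is at stake; coindexation permitted.
*[Samir₁'s client]₂* c-commands the pronoun but from outside its binding domain, and is not c-commanded by it → coindexation permitted.
*Jonas₃* c-commands the pronoun within its binding domain → coindexation would violate Principle B.

{1, 2}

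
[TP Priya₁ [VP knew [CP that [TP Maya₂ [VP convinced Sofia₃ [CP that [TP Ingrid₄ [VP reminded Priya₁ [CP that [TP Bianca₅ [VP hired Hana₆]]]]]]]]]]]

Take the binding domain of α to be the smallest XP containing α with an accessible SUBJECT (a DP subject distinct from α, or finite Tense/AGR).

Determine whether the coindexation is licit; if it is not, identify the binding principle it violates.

Principle C

The two coindexed NPs are *Priya₁* (the lower occurrence) and *Priya₁* (the higher occurrence).
*Priya₁* (the lower occurrence) is an R-expression. Principle C requires it to be free everywhere.
*Priya₁* (the higher occurrence) c-commands it and carries the same index.
The R-expression is bound → Principle C violation.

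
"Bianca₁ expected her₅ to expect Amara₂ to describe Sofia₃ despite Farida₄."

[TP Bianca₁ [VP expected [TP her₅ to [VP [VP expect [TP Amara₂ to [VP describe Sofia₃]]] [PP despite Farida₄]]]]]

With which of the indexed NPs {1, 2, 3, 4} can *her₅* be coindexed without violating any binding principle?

*her* is a pronoun, so Principle B applies: it must be free in its binding domain.
Binding domain of *her₅*: the matrix TP, whose subject is Bianca₁.
*Bianca₁* c-commands the pronoun within its binding domain → coindexation would violate Principle B.
*Amara₂*: the pronoun c-commands this R-expression → coindexation would violate Principle C on *Amara₂*.
*Sofia₃*: the pronoun c-commands this R-expression → coindexation would violate Principle C on *Sofia₃*.
*Farida₄*: the pronoun c-commands this R-expression → coindexation would violate Principle C on *Farida₄*.

none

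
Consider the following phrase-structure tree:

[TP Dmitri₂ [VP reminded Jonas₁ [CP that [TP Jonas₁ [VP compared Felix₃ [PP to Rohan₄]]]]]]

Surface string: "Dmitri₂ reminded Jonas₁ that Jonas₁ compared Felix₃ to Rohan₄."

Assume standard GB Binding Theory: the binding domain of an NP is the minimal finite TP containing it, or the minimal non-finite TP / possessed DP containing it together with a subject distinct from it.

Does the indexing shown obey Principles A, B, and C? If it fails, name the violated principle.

The two coindexed NPs are *Jonas₁* (the higher occurrence) and *Jonas₁* (the lower occurrence).
*Jonas₁* (the lower occurrence) is an R-expression. Principle C requires it to be free everywhere.
*Jonas₁* (the higher occurrence) c-commands it and carries the same index.
The R-expression is bound → Principle C violation.

Principle C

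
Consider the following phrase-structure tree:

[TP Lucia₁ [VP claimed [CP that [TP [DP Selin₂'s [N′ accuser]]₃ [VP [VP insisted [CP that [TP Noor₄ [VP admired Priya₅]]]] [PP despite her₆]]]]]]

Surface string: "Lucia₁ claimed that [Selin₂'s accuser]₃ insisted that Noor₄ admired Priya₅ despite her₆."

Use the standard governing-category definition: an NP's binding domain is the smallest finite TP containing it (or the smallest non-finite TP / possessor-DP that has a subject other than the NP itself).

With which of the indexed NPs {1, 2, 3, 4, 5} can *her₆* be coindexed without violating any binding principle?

*her* is a pronoun, so Principle B applies: it must be free in its binding domain.
Binding domain of *her₆*: the embedded TP, whose subject is [Selin₂'s accuser]₃.
*Lucia₁* c-commands the pronoun but from outside its binding domain, and is not c-commanded by it → coindexation permitted.
*Selin₂* and the pronoun do not c-command one another → neither Principle B nor Principle C is at stake; coindexation permitted.
*[Selin₂'s accuser]₃* c-commands the pronoun within its binding domain → coindexation would violate Principle B.
*Noor₄* and the pronoun do not c-command one another → neither Principle B nor Principle C is at stake; coindexation permitted.
*Priya₅* and the pronoun do not c-command one another → neither Principle B nor Principle C is at stake; coindexation permitted.

{1, 2, 4, 5}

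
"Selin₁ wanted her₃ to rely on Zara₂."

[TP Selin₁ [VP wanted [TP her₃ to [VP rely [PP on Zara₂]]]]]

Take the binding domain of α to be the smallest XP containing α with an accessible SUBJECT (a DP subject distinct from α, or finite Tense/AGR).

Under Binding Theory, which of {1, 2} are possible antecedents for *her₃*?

none

*her* is a pronoun, so Principle B applies: it must be free in its binding domain.
Binding domain of *her₃*: the matrix TP, whose subject is Selin₁.
*Selin₁* c-commands the pronoun within its binding domain → coindexation would violate Principle B.
*Zara₂*: the pronoun c-commands this R-expression → coindexation would violate Principle C on *Zara₂*.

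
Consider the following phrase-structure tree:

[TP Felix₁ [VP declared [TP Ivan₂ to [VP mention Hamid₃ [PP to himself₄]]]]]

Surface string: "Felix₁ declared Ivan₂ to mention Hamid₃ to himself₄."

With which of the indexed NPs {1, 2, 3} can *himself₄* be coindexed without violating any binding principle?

*himself* is an anaphor, so Principle A applies: it must be bound in its binding domain.
Binding domain of *himself₄*: the embedded TP, whose subject is Ivan₂.
*Felix₁* c-commands the anaphor but is outside its binding domain → cannot satisfy Principle A.
*Ivan₂* c-commands the anaphor within its binding domain → licit binder.
*Hamid₃* c-commands the anaphor within its binding domain → licit binder.

{2, 3}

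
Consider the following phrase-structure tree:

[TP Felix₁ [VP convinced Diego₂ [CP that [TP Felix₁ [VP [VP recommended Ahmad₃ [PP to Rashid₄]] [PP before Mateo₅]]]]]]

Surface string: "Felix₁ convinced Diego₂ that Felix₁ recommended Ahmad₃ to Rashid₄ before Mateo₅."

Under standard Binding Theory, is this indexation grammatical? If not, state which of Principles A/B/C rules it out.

The two coindexed NPs are *Felix₁* (the higher occurrence) and *Felix₁* (the lower occurrence).
*Felix₁* (the lower occurrence) is an R-expression. Principle C requires it to be free everywhere.
*Felix₁* (the higher occurrence) c-commands it and carries the same index.
The R-expression is bound → Principle C violation.

Principle C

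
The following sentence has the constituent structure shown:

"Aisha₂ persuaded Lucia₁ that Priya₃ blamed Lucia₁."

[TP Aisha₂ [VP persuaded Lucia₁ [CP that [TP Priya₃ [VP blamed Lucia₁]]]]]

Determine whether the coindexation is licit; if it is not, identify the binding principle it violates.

The two coindexed NPs are *Lucia₁* (the lower occurrence) and *Lucia₁* (the higher occurrence).
*Lucia₁* (the lower occurrence) is an R-expression. Principle C requires it to be free everywhere.
*Lucia₁* (the higher occurrence) c-commands it and carries the same index.
The R-expression is bound → Principle C violation.

Principle C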